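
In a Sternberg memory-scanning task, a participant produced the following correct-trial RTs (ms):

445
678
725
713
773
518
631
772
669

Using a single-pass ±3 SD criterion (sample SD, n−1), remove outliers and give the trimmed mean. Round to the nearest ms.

n = 9, ΣRT = 5924, M = 658.222
Σ(x−M)² = 99953.56; s = √(99953.56/8) = 111.777
Cutoffs: 658.222 ± 3·111.777 → [322.9, 993.6]
No RTs fall outside the cutoffs; all 9 retained. Mean = 5924/9 = 658.222

658 ms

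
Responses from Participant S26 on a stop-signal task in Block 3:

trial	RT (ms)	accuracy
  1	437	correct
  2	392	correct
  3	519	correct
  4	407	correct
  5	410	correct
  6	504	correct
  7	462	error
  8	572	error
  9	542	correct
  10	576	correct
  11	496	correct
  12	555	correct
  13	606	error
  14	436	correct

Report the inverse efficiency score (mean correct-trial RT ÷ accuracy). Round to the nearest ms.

610 ms

Correct trials (n=11): 437, 392, 519, 407, 410, 504, 542, 576, 496, 555, 436
Mean correct RT = 5274/11 = 479.4545 ms
Proportion correct = 11/14
IES = 479.4545 / (11/14) = 610.215 ms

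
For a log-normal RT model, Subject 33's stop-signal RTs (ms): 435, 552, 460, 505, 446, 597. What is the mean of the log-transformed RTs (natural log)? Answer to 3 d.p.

6.206

ln(RT): 6.0753, 6.3135, 6.1312, 6.2246, 6.1003, 6.3919
Σ ln(RT) = 37.2369
Mean = 37.2369/6 = 6.20615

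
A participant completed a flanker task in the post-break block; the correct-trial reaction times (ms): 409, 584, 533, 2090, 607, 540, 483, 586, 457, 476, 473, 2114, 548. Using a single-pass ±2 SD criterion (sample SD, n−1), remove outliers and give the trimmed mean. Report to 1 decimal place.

517.8 ms

n = 13, ΣRT = 9900, M = 761.538
Σ(x−M)² = 4286483.23; s = √(4286483.23/12) = 597.668
Cutoffs: 761.538 ± 2·597.668 → [-433.8, 1956.9]
Outside: 2090, 2114 → excluded.
Retained (n=11): Σ = 5696, mean = 5696/11 = 517.818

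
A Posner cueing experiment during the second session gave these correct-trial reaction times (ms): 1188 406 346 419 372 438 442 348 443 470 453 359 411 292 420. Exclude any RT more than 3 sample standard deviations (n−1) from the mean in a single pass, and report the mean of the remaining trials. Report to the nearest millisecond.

n = 15, ΣRT = 6807, M = 453.800
Σ(x−M)² = 610960.40; s = √(610960.40/14) = 208.902
Cutoffs: 453.800 ± 3·208.902 → [-172.9, 1080.5]
Outside: 1188 → excluded.
Retained (n=14): Σ = 5619, mean = 5619/14 = 401.357

401 ms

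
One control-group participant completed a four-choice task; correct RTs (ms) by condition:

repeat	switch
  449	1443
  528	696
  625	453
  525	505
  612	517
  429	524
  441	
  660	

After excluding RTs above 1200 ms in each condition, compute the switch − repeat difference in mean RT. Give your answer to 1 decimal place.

switch: exclude 1443
M(repeat) = 4269/8 = 533.625
M(switch) = 2695/5 = 539.000
Difference = 539.000 − 533.625 = 5.375 ms

5.4 ms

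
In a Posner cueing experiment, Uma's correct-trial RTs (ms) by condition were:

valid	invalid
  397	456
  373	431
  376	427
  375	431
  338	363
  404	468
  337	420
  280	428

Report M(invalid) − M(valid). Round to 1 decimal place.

68.0 ms

M(valid) = 2880/8 = 360.000
M(invalid) = 3424/8 = 428.000
Difference = 428.000 − 360.000 = 68.000 ms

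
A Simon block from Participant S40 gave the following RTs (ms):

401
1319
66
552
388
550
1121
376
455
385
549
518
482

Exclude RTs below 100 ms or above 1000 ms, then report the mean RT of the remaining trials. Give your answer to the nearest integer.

Excluded: 66, 1121, 1319
Retained (n=10): Σ = 4656
Mean = 4656/10 = 465.6000

466 ms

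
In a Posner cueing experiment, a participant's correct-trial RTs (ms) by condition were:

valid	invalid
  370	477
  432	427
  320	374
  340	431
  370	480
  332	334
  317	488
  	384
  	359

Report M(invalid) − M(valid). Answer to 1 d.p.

62.7 ms

M(valid) = 2481/7 = 354.429
M(invalid) = 3754/9 = 417.111
Difference = 417.111 − 354.429 = 62.683 ms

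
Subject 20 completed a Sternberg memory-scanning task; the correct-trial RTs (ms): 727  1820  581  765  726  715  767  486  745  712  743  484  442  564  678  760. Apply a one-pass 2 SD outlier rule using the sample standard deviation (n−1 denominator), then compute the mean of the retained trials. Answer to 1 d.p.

659.7 ms

n = 16, ΣRT = 11715, M = 732.188
Σ(x−M)² = 1447942.44; s = √(1447942.44/15) = 310.692
Cutoffs: 732.188 ± 2·310.692 → [110.8, 1353.6]
Outside: 1820 → excluded.
Retained (n=15): Σ = 9895, mean = 9895/15 = 659.667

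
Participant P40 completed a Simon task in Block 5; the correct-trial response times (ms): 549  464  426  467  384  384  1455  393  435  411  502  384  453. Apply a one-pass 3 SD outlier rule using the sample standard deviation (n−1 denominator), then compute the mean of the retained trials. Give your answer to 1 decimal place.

437.7 ms

n = 13, ΣRT = 6707, M = 515.923
Σ(x−M)² = 985166.92; s = √(985166.92/12) = 286.526
Cutoffs: 515.923 ± 3·286.526 → [-343.7, 1375.5]
Outside: 1455 → excluded.
Retained (n=12): Σ = 5252, mean = 5252/12 = 437.667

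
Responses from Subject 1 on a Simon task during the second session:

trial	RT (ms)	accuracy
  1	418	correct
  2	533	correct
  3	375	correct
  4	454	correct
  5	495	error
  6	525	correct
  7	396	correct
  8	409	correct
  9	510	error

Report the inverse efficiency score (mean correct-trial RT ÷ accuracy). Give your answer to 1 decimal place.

571.2 ms

Correct trials (n=7): 418, 533, 375, 454, 525, 396, 409
Mean correct RT = 3110/7 = 444.2857 ms
Proportion correct = 7/9
IES = 444.2857 / (7/9) = 571.224 ms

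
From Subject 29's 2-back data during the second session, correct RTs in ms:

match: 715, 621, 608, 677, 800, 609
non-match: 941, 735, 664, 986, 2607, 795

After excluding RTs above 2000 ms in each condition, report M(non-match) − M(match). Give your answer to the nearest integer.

non-match: exclude 2607
M(match) = 4030/6 = 671.667
M(non-match) = 4121/5 = 824.200
Difference = 824.200 − 671.667 = 152.533 ms

153 ms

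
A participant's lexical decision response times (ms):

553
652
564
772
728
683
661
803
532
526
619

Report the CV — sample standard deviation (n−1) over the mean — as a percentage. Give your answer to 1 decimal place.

n = 11, Σ = 7093, M = 644.8182
Σ(x−M)² = 92361.636; s = √(92361.636/10) = 96.1050
CV = 96.1050 / 644.8182 = 0.14904 = 14.904%

14.9%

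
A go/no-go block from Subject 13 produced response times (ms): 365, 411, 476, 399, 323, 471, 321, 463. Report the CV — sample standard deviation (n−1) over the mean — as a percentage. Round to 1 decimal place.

n = 8, Σ = 3229, M = 403.6250
Σ(x−M)² = 28197.875; s = √(28197.875/7) = 63.4686
CV = 63.4686 / 403.6250 = 0.15725 = 15.725%

15.7%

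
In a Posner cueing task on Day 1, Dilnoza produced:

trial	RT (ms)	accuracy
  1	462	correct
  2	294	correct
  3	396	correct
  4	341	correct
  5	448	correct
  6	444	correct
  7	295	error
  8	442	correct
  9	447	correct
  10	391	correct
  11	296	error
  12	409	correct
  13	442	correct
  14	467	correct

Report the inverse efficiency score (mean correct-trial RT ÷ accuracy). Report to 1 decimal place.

484.5 ms

Correct trials (n=12): 462, 294, 396, 341, 448, 444, 442, 447, 391, 409, 442, 467
Mean correct RT = 4983/12 = 415.2500 ms
Proportion correct = 12/14
IES = 415.2500 / (12/14) = 484.458 ms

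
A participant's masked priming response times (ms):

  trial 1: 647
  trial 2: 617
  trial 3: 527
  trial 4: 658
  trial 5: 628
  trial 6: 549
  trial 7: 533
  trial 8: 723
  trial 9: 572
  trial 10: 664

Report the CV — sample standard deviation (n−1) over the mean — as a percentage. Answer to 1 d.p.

10.6%

n = 10, Σ = 6118, M = 611.8000
Σ(x−M)² = 37681.600; s = √(37681.600/9) = 64.7058
CV = 64.7058 / 611.8000 = 0.10576 = 10.576%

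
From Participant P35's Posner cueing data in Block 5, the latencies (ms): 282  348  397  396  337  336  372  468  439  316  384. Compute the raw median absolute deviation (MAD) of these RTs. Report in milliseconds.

Sorted: 282, 316, 336, 337, 348, 372, 384, 396, 397, 439, 468 → median = 372
|x − 372|: 90, 24, 25, 24, 35, 36, 0, 96, 67, 56, 12
Sorted deviations: 0, 12, 24, 24, 25, 35, 36, 56, 67, 90, 96 → MAD = 35

35 ms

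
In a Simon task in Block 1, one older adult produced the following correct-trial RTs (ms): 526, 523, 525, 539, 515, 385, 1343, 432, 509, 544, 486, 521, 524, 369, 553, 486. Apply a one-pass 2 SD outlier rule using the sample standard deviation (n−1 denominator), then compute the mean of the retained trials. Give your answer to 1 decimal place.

495.8 ms

n = 16, ΣRT = 8780, M = 548.750
Σ(x−M)² = 717445.00; s = √(717445.00/15) = 218.700
Cutoffs: 548.750 ± 2·218.700 → [111.4, 986.1]
Outside: 1343 → excluded.
Retained (n=15): Σ = 7437, mean = 7437/15 = 495.800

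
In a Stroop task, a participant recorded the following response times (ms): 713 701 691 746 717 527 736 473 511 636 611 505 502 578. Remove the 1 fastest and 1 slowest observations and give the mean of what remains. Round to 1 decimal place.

Sorted: 473, 502, 505, 511, 527, 578, 611, 636, 691, 701, 713, 717, 736, 746
Drop lowest 1 (473) and highest 1 (746)
Remaining (n=12): Σ = 7428, mean = 7428/12 = 619.000

619.0 ms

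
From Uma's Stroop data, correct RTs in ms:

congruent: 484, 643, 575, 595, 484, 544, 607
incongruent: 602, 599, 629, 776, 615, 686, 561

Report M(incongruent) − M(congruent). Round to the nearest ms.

M(congruent) = 3932/7 = 561.714
M(incongruent) = 4468/7 = 638.286
Difference = 638.286 − 561.714 = 76.571 ms

77 ms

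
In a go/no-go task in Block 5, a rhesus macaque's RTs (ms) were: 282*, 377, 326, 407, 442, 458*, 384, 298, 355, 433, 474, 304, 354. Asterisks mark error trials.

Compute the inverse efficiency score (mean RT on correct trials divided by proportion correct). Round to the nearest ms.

446 ms

Correct trials (n=11): 377, 326, 407, 442, 384, 298, 355, 433, 474, 304, 354
Mean correct RT = 4154/11 = 377.6364 ms
Proportion correct = 11/13
IES = 377.6364 / (11/13) = 446.298 ms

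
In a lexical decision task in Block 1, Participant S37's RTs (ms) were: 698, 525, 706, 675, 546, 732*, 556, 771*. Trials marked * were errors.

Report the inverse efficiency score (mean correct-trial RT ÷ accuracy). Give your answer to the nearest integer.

Correct trials (n=6): 698, 525, 706, 675, 546, 556
Mean correct RT = 3706/6 = 617.6667 ms
Proportion correct = 6/8
IES = 617.6667 / (6/8) = 823.556 ms

824 ms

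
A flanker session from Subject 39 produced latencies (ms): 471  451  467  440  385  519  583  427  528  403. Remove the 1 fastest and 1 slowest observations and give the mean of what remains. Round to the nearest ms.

463 ms

Sorted: 385, 403, 427, 440, 451, 467, 471, 519, 528, 583
Drop lowest 1 (385) and highest 1 (583)
Remaining (n=8): Σ = 3706, mean = 3706/8 = 463.250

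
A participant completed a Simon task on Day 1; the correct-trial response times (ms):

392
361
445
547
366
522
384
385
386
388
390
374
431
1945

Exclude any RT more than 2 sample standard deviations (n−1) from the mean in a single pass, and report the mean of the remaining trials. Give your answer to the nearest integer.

413 ms

n = 14, ΣRT = 7316, M = 522.571
Σ(x−M)² = 2220509.43; s = √(2220509.43/13) = 413.290
Cutoffs: 522.571 ± 2·413.290 → [-304.0, 1349.2]
Outside: 1945 → excluded.
Retained (n=13): Σ = 5371, mean = 5371/13 = 413.154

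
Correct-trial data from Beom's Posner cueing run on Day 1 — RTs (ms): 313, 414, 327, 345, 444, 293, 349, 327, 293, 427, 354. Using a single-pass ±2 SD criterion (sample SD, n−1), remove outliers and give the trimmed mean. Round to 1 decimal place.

353.3 ms

n = 11, ΣRT = 3886, M = 353.273
Σ(x−M)² = 27710.18; s = √(27710.18/10) = 52.640
Cutoffs: 353.273 ± 2·52.640 → [248.0, 458.6]
No RTs fall outside the cutoffs; all 11 retained. Mean = 3886/11 = 353.273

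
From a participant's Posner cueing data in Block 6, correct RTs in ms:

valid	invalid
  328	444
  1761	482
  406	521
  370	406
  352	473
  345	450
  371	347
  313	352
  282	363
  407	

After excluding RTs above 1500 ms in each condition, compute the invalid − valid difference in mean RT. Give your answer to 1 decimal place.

valid: exclude 1761
M(valid) = 3174/9 = 352.667
M(invalid) = 3838/9 = 426.444
Difference = 426.444 − 352.667 = 73.778 ms

73.8 ms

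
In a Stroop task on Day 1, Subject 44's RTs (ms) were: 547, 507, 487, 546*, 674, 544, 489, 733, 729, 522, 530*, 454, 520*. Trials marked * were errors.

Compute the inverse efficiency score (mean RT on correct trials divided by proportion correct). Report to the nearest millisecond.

739 ms

Correct trials (n=10): 547, 507, 487, 674, 544, 489, 733, 729, 522, 454
Mean correct RT = 5686/10 = 568.6000 ms
Proportion correct = 10/13
IES = 568.6000 / (10/13) = 739.180 ms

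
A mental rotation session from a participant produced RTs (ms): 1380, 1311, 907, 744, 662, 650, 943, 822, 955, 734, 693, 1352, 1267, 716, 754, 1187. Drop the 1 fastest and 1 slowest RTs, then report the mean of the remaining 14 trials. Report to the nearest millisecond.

Sorted: 650, 662, 693, 716, 734, 744, 754, 822, 907, 943, 955, 1187, 1267, 1311, 1352, 1380
Drop lowest 1 (650) and highest 1 (1380)
Remaining (n=14): Σ = 13047, mean = 13047/14 = 931.929

932 ms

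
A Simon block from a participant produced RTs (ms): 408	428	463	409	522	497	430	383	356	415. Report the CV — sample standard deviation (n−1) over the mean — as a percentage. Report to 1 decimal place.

n = 10, Σ = 4311, M = 431.1000
Σ(x−M)² = 22868.900; s = √(22868.900/9) = 50.4082
CV = 50.4082 / 431.1000 = 0.11693 = 11.693%

11.7%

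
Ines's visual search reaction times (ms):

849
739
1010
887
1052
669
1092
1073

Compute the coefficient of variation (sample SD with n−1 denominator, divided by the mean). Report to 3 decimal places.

n = 8, Σ = 7371, M = 921.3750
Σ(x−M)² = 180393.875; s = √(180393.875/7) = 160.5321
CV = 160.5321 / 921.3750 = 0.17423

0.174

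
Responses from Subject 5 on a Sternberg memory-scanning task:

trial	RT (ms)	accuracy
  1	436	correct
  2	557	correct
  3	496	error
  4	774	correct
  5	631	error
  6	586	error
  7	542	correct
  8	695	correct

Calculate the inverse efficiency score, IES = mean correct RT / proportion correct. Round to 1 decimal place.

961.3 ms

Correct trials (n=5): 436, 557, 774, 542, 695
Mean correct RT = 3004/5 = 600.8000 ms
Proportion correct = 5/8
IES = 600.8000 / (5/8) = 961.280 ms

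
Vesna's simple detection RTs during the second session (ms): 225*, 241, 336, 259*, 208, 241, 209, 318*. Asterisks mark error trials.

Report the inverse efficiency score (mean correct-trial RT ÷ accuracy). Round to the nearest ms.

Correct trials (n=5): 241, 336, 208, 241, 209
Mean correct RT = 1235/5 = 247.0000 ms
Proportion correct = 5/8
IES = 247.0000 / (5/8) = 395.200 ms

395 ms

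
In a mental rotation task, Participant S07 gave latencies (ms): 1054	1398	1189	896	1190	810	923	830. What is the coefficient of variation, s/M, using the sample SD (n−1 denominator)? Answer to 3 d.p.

n = 8, Σ = 8290, M = 1036.2500
Σ(x−M)² = 304373.500; s = √(304373.500/7) = 208.5232
CV = 208.5232 / 1036.2500 = 0.20123

0.201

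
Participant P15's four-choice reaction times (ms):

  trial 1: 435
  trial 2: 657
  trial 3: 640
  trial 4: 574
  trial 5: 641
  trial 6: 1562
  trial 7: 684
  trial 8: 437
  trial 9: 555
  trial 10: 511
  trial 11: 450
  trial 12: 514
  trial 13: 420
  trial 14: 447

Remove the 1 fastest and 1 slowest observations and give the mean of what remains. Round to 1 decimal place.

Sorted: 420, 435, 437, 447, 450, 511, 514, 555, 574, 640, 641, 657, 684, 1562
Drop lowest 1 (420) and highest 1 (1562)
Remaining (n=12): Σ = 6545, mean = 6545/12 = 545.417

545.4 ms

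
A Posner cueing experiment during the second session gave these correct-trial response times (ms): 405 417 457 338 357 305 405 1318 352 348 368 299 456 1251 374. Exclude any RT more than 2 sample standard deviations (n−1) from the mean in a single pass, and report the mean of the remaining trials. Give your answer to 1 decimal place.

375.5 ms

n = 15, ΣRT = 7450, M = 496.667
Σ(x−M)² = 1465109.33; s = √(1465109.33/14) = 323.498
Cutoffs: 496.667 ± 2·323.498 → [-150.3, 1143.7]
Outside: 1251, 1318 → excluded.
Retained (n=13): Σ = 4881, mean = 4881/13 = 375.462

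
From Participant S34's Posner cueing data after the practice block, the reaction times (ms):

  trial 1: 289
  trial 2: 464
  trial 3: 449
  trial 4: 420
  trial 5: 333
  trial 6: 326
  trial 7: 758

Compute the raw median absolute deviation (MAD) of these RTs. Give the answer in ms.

87 ms

Sorted: 289, 326, 333, 420, 449, 464, 758 → median = 420
|x − 420|: 131, 44, 29, 0, 87, 94, 338
Sorted deviations: 0, 29, 44, 87, 94, 131, 338 → MAD = 87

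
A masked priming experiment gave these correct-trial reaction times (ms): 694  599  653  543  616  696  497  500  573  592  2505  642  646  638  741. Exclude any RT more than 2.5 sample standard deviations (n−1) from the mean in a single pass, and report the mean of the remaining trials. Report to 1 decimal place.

616.4 ms

n = 15, ΣRT = 11135, M = 742.333
Σ(x−M)² = 3396117.33; s = √(3396117.33/14) = 492.524
Cutoffs: 742.333 ± 2.5·492.524 → [-489.0, 1973.6]
Outside: 2505 → excluded.
Retained (n=14): Σ = 8630, mean = 8630/14 = 616.429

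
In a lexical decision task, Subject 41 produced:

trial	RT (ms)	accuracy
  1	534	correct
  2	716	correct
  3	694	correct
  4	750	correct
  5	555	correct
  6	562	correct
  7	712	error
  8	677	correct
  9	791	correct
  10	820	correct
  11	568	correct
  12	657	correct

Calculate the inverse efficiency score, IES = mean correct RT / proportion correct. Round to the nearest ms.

726 ms

Correct trials (n=11): 534, 716, 694, 750, 555, 562, 677, 791, 820, 568, 657
Mean correct RT = 7324/11 = 665.8182 ms
Proportion correct = 11/12
IES = 665.8182 / (11/12) = 726.347 ms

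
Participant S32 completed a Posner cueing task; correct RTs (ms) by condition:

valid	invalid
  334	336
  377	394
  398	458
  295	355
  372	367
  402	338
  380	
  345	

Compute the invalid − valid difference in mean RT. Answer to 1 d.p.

M(valid) = 2903/8 = 362.875
M(invalid) = 2248/6 = 374.667
Difference = 374.667 − 362.875 = 11.792 ms

11.8 ms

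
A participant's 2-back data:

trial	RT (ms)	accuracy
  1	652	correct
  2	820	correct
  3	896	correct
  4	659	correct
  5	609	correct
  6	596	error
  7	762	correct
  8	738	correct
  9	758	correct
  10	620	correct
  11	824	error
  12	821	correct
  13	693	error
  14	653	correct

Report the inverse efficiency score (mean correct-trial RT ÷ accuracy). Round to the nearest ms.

Correct trials (n=11): 652, 820, 896, 659, 609, 762, 738, 758, 620, 821, 653
Mean correct RT = 7988/11 = 726.1818 ms
Proportion correct = 11/14
IES = 726.1818 / (11/14) = 924.231 ms

924 ms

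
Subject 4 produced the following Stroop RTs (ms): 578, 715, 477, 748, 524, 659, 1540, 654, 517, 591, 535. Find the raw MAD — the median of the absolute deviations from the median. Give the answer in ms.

68 ms

Sorted: 477, 517, 524, 535, 578, 591, 654, 659, 715, 748, 1540 → median = 591
|x − 591|: 13, 124, 114, 157, 67, 68, 949, 63, 74, 0, 56
Sorted deviations: 0, 13, 56, 63, 67, 68, 74, 114, 124, 157, 949 → MAD = 68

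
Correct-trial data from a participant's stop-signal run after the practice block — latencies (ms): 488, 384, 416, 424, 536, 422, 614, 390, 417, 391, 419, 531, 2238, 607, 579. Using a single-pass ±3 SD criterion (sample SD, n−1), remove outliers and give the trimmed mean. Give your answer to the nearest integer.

473 ms

n = 15, ΣRT = 8856, M = 590.400
Σ(x−M)² = 3000951.60; s = √(3000951.60/14) = 462.983
Cutoffs: 590.400 ± 3·462.983 → [-798.6, 1979.4]
Outside: 2238 → excluded.
Retained (n=14): Σ = 6618, mean = 6618/14 = 472.714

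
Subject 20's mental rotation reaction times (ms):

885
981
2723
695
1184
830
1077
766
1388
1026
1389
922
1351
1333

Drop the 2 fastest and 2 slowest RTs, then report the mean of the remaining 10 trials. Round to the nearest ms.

1098 ms

Sorted: 695, 766, 830, 885, 922, 981, 1026, 1077, 1184, 1333, 1351, 1388, 1389, 2723
Drop lowest 2 (695, 766) and highest 2 (1389, 2723)
Remaining (n=10): Σ = 10977, mean = 10977/10 = 1097.700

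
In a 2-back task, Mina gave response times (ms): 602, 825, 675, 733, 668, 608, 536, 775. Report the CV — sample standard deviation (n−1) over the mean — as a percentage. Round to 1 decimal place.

14.2%

n = 8, Σ = 5422, M = 677.7500
Σ(x−M)² = 64991.500; s = √(64991.500/7) = 96.3561
CV = 96.3561 / 677.7500 = 0.14217 = 14.217%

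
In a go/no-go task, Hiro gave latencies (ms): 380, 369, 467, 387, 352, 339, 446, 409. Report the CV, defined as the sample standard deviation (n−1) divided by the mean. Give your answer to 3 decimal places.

n = 8, Σ = 3149, M = 393.6250
Σ(x−M)² = 13915.875; s = √(13915.875/7) = 44.5868
CV = 44.5868 / 393.6250 = 0.11327

0.113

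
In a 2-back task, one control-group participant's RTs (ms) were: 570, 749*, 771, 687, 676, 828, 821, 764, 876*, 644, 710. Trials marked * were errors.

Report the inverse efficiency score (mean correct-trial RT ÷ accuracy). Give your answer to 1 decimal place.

878.8 ms

Correct trials (n=9): 570, 771, 687, 676, 828, 821, 764, 644, 710
Mean correct RT = 6471/9 = 719.0000 ms
Proportion correct = 9/11
IES = 719.0000 / (9/11) = 878.778 ms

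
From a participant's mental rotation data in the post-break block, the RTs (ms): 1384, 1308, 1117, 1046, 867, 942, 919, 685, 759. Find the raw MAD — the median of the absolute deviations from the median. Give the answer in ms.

175 ms

Sorted: 685, 759, 867, 919, 942, 1046, 1117, 1308, 1384 → median = 942
|x − 942|: 442, 366, 175, 104, 75, 0, 23, 257, 183
Sorted deviations: 0, 23, 75, 104, 175, 183, 257, 366, 442 → MAD = 175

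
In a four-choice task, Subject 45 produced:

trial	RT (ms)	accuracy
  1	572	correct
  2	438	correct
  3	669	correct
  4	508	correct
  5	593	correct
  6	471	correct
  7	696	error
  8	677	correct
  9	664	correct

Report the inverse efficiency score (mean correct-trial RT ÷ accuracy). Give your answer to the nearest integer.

646 ms

Correct trials (n=8): 572, 438, 669, 508, 593, 471, 677, 664
Mean correct RT = 4592/8 = 574.0000 ms
Proportion correct = 8/9
IES = 574.0000 / (8/9) = 645.750 ms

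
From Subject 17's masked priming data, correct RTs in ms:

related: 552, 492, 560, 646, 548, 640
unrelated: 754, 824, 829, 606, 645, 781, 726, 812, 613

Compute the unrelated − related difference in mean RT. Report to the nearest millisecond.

M(related) = 3438/6 = 573.000
M(unrelated) = 6590/9 = 732.222
Difference = 732.222 − 573.000 = 159.222 ms

159 ms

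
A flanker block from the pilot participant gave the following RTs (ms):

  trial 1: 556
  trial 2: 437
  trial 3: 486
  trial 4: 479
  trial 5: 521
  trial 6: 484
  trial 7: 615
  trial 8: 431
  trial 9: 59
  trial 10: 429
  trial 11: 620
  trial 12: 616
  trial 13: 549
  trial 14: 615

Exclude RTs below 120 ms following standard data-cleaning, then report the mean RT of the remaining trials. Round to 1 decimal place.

526.0 ms

Excluded: 59
Retained (n=13): Σ = 6838
Mean = 6838/13 = 526.0000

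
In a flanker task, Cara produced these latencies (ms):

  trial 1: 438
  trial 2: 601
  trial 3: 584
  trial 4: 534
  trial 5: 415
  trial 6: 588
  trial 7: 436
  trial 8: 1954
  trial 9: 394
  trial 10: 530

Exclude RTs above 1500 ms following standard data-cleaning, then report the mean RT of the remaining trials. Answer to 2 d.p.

502.22 ms

Excluded: 1954
Retained (n=9): Σ = 4520
Mean = 4520/9 = 502.2222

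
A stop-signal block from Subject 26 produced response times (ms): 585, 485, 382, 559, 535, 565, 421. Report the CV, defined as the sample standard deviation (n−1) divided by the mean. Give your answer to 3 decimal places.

n = 7, Σ = 3532, M = 504.5714
Σ(x−M)² = 36399.714; s = √(36399.714/6) = 77.8885
CV = 77.8885 / 504.5714 = 0.15437

0.154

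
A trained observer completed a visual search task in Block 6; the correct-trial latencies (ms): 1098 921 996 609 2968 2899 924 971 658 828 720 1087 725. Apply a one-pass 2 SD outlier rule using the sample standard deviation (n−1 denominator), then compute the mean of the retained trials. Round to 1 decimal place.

n = 13, ΣRT = 15404, M = 1184.923
Σ(x−M)² = 7518170.92; s = √(7518170.92/12) = 791.527
Cutoffs: 1184.923 ± 2·791.527 → [-398.1, 2768.0]
Outside: 2899, 2968 → excluded.
Retained (n=11): Σ = 9537, mean = 9537/11 = 867.000

867.0 ms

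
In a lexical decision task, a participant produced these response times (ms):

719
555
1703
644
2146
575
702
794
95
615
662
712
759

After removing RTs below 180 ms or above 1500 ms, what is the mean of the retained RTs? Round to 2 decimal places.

673.70 ms

Excluded: 95, 1703, 2146
Retained (n=10): Σ = 6737
Mean = 6737/10 = 673.7000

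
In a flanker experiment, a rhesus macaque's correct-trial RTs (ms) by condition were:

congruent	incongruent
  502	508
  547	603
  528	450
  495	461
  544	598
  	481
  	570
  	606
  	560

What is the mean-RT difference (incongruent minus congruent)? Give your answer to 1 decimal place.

M(congruent) = 2616/5 = 523.200
M(incongruent) = 4837/9 = 537.444
Difference = 537.444 − 523.200 = 14.244 ms

14.2 ms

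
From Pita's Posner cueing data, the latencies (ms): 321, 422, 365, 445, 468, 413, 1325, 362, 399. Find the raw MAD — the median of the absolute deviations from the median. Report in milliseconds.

Sorted: 321, 362, 365, 399, 413, 422, 445, 468, 1325 → median = 413
|x − 413|: 92, 9, 48, 32, 55, 0, 912, 51, 14
Sorted deviations: 0, 9, 14, 32, 48, 51, 55, 92, 912 → MAD = 48

48 ms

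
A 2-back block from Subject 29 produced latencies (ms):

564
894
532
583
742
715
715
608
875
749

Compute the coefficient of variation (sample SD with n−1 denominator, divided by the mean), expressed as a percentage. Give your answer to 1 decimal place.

18.0%

n = 10, Σ = 6977, M = 697.7000
Σ(x−M)² = 141696.100; s = √(141696.100/9) = 125.4751
CV = 125.4751 / 697.7000 = 0.17984 = 17.984%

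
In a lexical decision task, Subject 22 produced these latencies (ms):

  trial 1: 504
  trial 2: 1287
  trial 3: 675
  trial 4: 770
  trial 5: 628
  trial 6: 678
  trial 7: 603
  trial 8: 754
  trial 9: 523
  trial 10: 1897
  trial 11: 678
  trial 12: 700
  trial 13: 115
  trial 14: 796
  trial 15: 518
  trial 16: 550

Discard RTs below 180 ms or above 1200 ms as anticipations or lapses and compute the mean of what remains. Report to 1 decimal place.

Excluded: 115, 1287, 1897
Retained (n=13): Σ = 8377
Mean = 8377/13 = 644.3846

644.4 ms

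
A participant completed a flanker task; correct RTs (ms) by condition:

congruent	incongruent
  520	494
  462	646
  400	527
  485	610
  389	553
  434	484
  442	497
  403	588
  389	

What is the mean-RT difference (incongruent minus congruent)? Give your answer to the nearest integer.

114 ms

M(congruent) = 3924/9 = 436.000
M(incongruent) = 4399/8 = 549.875
Difference = 549.875 − 436.000 = 113.875 ms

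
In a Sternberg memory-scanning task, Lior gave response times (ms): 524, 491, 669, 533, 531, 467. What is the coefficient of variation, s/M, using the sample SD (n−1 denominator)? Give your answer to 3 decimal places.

n = 6, Σ = 3215, M = 535.8333
Σ(x−M)² = 24652.833; s = √(24652.833/5) = 70.2180
CV = 70.2180 / 535.8333 = 0.13104

0.131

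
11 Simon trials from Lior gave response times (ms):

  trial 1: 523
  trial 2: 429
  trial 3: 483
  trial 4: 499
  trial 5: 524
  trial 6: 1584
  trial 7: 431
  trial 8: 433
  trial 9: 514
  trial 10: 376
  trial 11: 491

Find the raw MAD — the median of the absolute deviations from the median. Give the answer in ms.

Sorted: 376, 429, 431, 433, 483, 491, 499, 514, 523, 524, 1584 → median = 491
|x − 491|: 32, 62, 8, 8, 33, 1093, 60, 58, 23, 115, 0
Sorted deviations: 0, 8, 8, 23, 32, 33, 58, 60, 62, 115, 1093 → MAD = 33

33 ms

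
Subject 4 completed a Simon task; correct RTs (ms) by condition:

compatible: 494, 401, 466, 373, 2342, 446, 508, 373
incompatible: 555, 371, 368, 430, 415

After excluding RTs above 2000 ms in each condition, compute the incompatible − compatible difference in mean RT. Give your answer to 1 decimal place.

-9.5 ms

compatible: exclude 2342
M(compatible) = 3061/7 = 437.286
M(incompatible) = 2139/5 = 427.800
Difference = 427.800 − 437.286 = -9.486 ms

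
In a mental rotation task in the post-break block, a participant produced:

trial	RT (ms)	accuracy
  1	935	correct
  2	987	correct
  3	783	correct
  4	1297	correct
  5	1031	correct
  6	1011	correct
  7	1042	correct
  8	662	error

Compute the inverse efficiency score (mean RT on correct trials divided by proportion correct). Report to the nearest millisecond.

1157 ms

Correct trials (n=7): 935, 987, 783, 1297, 1031, 1011, 1042
Mean correct RT = 7086/7 = 1012.2857 ms
Proportion correct = 7/8
IES = 1012.2857 / (7/8) = 1156.898 ms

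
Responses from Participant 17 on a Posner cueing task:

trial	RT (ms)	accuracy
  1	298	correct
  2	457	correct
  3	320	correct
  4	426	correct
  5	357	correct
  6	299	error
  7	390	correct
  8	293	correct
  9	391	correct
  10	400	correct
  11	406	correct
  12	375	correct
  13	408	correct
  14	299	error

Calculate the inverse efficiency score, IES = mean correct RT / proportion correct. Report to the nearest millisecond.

Correct trials (n=12): 298, 457, 320, 426, 357, 390, 293, 391, 400, 406, 375, 408
Mean correct RT = 4521/12 = 376.7500 ms
Proportion correct = 12/14
IES = 376.7500 / (12/14) = 439.542 ms

440 ms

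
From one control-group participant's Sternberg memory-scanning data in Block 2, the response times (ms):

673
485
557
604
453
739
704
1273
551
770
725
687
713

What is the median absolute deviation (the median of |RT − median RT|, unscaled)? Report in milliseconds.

Sorted: 453, 485, 551, 557, 604, 673, 687, 704, 713, 725, 739, 770, 1273 → median = 687
|x − 687|: 14, 202, 130, 83, 234, 52, 17, 586, 136, 83, 38, 0, 26
Sorted deviations: 0, 14, 17, 26, 38, 52, 83, 83, 130, 136, 202, 234, 586 → MAD = 83

83 ms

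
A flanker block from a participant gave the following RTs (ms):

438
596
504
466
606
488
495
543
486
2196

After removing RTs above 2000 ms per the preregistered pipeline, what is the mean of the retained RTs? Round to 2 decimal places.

513.56 ms

Excluded: 2196
Retained (n=9): Σ = 4622
Mean = 4622/9 = 513.5556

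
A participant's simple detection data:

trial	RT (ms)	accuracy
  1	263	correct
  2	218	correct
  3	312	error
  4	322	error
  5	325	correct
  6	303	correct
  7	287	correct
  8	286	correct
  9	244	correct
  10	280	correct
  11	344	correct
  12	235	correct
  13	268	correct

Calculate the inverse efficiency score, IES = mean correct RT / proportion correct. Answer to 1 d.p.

328.0 ms

Correct trials (n=11): 263, 218, 325, 303, 287, 286, 244, 280, 344, 235, 268
Mean correct RT = 3053/11 = 277.5455 ms
Proportion correct = 11/13
IES = 277.5455 / (11/13) = 328.008 ms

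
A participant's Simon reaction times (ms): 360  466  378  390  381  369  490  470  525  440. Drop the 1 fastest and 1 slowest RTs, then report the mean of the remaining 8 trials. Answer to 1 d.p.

Sorted: 360, 369, 378, 381, 390, 440, 466, 470, 490, 525
Drop lowest 1 (360) and highest 1 (525)
Remaining (n=8): Σ = 3384, mean = 3384/8 = 423.000

423.0 ms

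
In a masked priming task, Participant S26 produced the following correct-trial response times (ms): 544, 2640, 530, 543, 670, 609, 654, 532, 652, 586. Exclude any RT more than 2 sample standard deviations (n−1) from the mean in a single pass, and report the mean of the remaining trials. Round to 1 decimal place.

n = 10, ΣRT = 7960, M = 796.000
Σ(x−M)² = 3804146.00; s = √(3804146.00/9) = 650.141
Cutoffs: 796.000 ± 2·650.141 → [-504.3, 2096.3]
Outside: 2640 → excluded.
Retained (n=9): Σ = 5320, mean = 5320/9 = 591.111

591.1 ms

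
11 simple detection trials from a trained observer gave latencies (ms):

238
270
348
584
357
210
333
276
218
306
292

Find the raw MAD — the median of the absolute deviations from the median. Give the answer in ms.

Sorted: 210, 218, 238, 270, 276, 292, 306, 333, 348, 357, 584 → median = 292
|x − 292|: 54, 22, 56, 292, 65, 82, 41, 16, 74, 14, 0
Sorted deviations: 0, 14, 16, 22, 41, 54, 56, 65, 74, 82, 292 → MAD = 54

54 ms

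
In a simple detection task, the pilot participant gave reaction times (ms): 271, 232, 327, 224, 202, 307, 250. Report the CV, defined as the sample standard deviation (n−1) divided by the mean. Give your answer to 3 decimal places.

n = 7, Σ = 1813, M = 259.0000
Σ(x−M)² = 12356.000; s = √(12356.000/6) = 45.3799
CV = 45.3799 / 259.0000 = 0.17521

0.175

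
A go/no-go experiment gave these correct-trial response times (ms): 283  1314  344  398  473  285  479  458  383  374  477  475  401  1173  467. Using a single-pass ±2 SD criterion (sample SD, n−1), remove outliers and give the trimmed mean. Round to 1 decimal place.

n = 15, ΣRT = 7784, M = 518.933
Σ(x−M)² = 1282744.93; s = √(1282744.93/14) = 302.696
Cutoffs: 518.933 ± 2·302.696 → [-86.5, 1124.3]
Outside: 1173, 1314 → excluded.
Retained (n=13): Σ = 5297, mean = 5297/13 = 407.462

407.5 ms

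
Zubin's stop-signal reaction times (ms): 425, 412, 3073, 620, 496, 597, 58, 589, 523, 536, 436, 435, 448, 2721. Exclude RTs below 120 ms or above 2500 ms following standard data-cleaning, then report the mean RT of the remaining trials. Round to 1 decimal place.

501.5 ms

Excluded: 58, 2721, 3073
Retained (n=11): Σ = 5517
Mean = 5517/11 = 501.5455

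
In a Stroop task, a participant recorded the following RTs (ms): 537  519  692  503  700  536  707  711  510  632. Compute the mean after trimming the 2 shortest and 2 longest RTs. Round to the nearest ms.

603 ms

Sorted: 503, 510, 519, 536, 537, 632, 692, 700, 707, 711
Drop lowest 2 (503, 510) and highest 2 (707, 711)
Remaining (n=6): Σ = 3616, mean = 3616/6 = 602.667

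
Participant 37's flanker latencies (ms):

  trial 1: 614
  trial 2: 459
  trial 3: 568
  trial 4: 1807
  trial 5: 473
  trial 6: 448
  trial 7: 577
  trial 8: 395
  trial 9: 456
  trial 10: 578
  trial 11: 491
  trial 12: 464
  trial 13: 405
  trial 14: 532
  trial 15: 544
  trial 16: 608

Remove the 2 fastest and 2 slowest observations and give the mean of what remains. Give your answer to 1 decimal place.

516.5 ms

Sorted: 395, 405, 448, 456, 459, 464, 473, 491, 532, 544, 568, 577, 578, 608, 614, 1807
Drop lowest 2 (395, 405) and highest 2 (614, 1807)
Remaining (n=12): Σ = 6198, mean = 6198/12 = 516.500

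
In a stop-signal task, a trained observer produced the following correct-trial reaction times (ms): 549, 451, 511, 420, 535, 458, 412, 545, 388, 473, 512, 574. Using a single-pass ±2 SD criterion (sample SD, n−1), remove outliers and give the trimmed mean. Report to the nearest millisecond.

486 ms

n = 12, ΣRT = 5828, M = 485.667
Σ(x−M)² = 40508.67; s = √(40508.67/11) = 60.684
Cutoffs: 485.667 ± 2·60.684 → [364.3, 607.0]
No RTs fall outside the cutoffs; all 12 retained. Mean = 5828/12 = 485.667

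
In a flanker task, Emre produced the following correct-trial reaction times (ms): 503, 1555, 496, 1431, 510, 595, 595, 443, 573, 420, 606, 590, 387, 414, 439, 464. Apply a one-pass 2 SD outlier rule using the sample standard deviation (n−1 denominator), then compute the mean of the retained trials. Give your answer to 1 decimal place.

n = 16, ΣRT = 10021, M = 626.312
Σ(x−M)² = 1802179.44; s = √(1802179.44/15) = 346.620
Cutoffs: 626.312 ± 2·346.620 → [-66.9, 1319.6]
Outside: 1431, 1555 → excluded.
Retained (n=14): Σ = 7035, mean = 7035/14 = 502.500

502.5 ms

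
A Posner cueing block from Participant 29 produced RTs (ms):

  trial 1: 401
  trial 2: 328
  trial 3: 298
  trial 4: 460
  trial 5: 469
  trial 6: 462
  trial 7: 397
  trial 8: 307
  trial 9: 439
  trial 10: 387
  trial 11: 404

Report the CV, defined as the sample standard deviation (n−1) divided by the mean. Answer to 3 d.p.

0.156

n = 11, Σ = 4352, M = 395.6364
Σ(x−M)² = 37948.545; s = √(37948.545/10) = 61.6024
CV = 61.6024 / 395.6364 = 0.15570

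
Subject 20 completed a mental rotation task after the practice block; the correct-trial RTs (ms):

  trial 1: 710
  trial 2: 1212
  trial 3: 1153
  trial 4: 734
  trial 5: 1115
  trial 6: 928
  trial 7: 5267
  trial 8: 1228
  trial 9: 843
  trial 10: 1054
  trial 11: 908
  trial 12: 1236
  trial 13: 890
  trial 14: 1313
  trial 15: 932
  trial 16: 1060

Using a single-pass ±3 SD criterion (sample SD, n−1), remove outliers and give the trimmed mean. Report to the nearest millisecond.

1021 ms

n = 16, ΣRT = 20583, M = 1286.438
Σ(x−M)² = 17398165.94; s = √(17398165.94/15) = 1076.976
Cutoffs: 1286.438 ± 3·1076.976 → [-1944.5, 4517.4]
Outside: 5267 → excluded.
Retained (n=15): Σ = 15316, mean = 15316/15 = 1021.067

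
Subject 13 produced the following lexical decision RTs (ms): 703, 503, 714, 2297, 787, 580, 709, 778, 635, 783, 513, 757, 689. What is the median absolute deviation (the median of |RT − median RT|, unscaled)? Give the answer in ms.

74 ms

Sorted: 503, 513, 580, 635, 689, 703, 709, 714, 757, 778, 783, 787, 2297 → median = 709
|x − 709|: 6, 206, 5, 1588, 78, 129, 0, 69, 74, 74, 196, 48, 20
Sorted deviations: 0, 5, 6, 20, 48, 69, 74, 74, 78, 129, 196, 206, 1588 → MAD = 74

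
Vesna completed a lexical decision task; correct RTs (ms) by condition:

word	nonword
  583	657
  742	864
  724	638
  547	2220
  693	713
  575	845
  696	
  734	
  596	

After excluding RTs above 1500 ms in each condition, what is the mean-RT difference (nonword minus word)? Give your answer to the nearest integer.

89 ms

nonword: exclude 2220
M(word) = 5890/9 = 654.444
M(nonword) = 3717/5 = 743.400
Difference = 743.400 − 654.444 = 88.956 ms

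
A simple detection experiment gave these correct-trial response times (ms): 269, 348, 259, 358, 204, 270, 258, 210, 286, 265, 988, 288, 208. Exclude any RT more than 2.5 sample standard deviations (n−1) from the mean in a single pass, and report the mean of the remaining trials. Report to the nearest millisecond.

269 ms

n = 13, ΣRT = 4211, M = 323.923
Σ(x−M)² = 504222.92; s = √(504222.92/12) = 204.984
Cutoffs: 323.923 ± 2.5·204.984 → [-188.5, 836.4]
Outside: 988 → excluded.
Retained (n=12): Σ = 3223, mean = 3223/12 = 268.583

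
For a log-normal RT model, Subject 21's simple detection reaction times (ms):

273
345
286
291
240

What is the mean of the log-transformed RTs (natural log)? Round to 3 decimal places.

5.653

ln(RT): 5.6095, 5.8435, 5.6560, 5.6733, 5.4806
Σ ln(RT) = 28.2630
Mean = 28.2630/5 = 5.65259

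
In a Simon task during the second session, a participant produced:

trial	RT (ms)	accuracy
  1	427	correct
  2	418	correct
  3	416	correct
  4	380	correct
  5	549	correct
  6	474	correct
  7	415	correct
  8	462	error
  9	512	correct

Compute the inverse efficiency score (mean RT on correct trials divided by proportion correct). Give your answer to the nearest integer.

Correct trials (n=8): 427, 418, 416, 380, 549, 474, 415, 512
Mean correct RT = 3591/8 = 448.8750 ms
Proportion correct = 8/9
IES = 448.8750 / (8/9) = 504.984 ms

505 ms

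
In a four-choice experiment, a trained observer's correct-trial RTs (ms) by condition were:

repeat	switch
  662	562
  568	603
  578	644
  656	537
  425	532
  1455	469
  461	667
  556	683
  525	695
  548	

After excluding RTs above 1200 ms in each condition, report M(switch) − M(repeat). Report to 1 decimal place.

45.9 ms

repeat: exclude 1455
M(repeat) = 4979/9 = 553.222
M(switch) = 5392/9 = 599.111
Difference = 599.111 − 553.222 = 45.889 ms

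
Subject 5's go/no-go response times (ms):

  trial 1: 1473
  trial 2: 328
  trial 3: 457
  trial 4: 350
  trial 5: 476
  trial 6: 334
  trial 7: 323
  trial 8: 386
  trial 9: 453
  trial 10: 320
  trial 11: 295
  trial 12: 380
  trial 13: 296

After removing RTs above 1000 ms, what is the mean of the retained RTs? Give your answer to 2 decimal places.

Excluded: 1473
Retained (n=12): Σ = 4398
Mean = 4398/12 = 366.5000

366.50 ms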